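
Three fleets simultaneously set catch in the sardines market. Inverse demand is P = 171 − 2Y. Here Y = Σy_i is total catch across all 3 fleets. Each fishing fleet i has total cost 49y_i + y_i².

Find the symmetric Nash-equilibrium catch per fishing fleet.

A representative fishing fleet's profit is π_i = y_i(171 − 2Y) − 49y_i − y_i², with Y = y_i + Σ_{j≠i} y_j.
First-order condition: 122 − 6y_i − 2Σ_{j≠i} y_j = 0.
With identical fishing fleets, set every y_j = y: then 122 − 6y − 4y = 0, i.e. y = 122/10 = 12.2.

12.2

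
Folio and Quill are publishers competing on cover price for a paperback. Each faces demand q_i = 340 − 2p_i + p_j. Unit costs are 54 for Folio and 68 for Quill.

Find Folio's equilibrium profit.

Folio's profit: π = (p_{Folio} − 54)(340 − 2p_{Folio} + p_{Quill}).
∂π/∂p_{Folio} = 448 − 4p_{Folio} + p_{Quill} = 0 ⇒ p_{Folio} = 112 + 0.25p_{Quill}.
Similarly p_{Quill} = 119 + 0.25p_{Folio}.
Substituting the second reaction function into the first: p_{Folio} = 112 + 0.25(119 + 0.25p_{Folio}), which gives 0.9375p_{Folio} = 141.75 ⇒ p_{Folio} = 151.2.
Then p_{Quill} = 119 + 0.25·151.2 = 156.8.
q_{Folio} = 340 − 2·151.2 + 156.8 = 194.4.
Profit = (151.2 − 54)·194.4 = 18895.68.

18895.68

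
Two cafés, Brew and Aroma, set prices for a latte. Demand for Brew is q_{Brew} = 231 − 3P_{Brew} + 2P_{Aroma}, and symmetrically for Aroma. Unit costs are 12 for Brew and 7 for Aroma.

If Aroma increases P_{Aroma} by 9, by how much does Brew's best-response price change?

Brew's profit: π = (P_{Brew} − 12)(231 − 3P_{Brew} + 2P_{Aroma}).
∂π/∂P_{Brew} = 267 − 6P_{Brew} + 2P_{Aroma} = 0 ⇒ P_{Brew} = 44.5 + (1/3)P_{Aroma}.
The reaction-function slope is 1/3, so a 9-unit rise in P_{Aroma} moves P_{Brew} by 1/3 × 9 = 3. Brew's best response rises — the actions are strategic complements.

3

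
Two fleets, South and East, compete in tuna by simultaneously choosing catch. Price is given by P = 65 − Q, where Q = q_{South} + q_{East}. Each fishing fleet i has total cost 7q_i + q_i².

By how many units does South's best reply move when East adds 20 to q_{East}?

-5

Fishing fleet South's profit: π = q_{South}(65 − (q_{South} + q_{East})) − 7q_{South} − q_{South}².
∂π/∂q_{South} = 58 − 4q_{South} − q_{East} = 0, so q_{South} = 14.5 − 0.25q_{East}.
The reaction-function slope is −0.25, so a 20-unit rise in q_{East} moves q_{South} by −0.25 × 20 = −5. South's best response falls — the actions are strategic substitutes.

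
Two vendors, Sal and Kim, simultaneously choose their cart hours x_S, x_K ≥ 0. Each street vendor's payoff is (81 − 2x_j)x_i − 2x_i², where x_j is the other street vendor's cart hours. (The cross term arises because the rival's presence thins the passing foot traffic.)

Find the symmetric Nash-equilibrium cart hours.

Sal's payoff is (81 − 2x_K)x_S − 2x_S².
∂π/∂x_S = 81 − 2x_K − 4x_S = 0, so x_S = 20.25 − 0.5x_K.
Setting x_S = x_K in the reaction function: x_S = 20.25 − 0.5x_S, so x_S = 20.25 / 1.5 = 13.5.

13.5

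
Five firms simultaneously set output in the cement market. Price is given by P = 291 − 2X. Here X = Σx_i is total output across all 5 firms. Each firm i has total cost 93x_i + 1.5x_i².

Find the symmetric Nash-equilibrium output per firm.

13.2

A representative firm's profit is π_i = x_i(291 − 2X) − 93x_i − 1.5x_i², with X = x_i + Σ_{j≠i} x_j.
First-order condition: 198 − 7x_i − 2Σ_{j≠i} x_j = 0.
With identical firms, set every x_j = x: then 198 − 7x − 8x = 0, i.e. x = 198/15 = 13.2.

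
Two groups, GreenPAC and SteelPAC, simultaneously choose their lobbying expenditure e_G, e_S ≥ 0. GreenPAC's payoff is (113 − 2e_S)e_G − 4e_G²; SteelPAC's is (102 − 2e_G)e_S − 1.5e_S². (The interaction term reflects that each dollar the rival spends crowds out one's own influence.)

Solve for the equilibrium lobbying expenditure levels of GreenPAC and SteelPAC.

6.75, 29.5

Expanding GreenPAC's payoff: 113e_G − 2e_Se_G − 4e_G².
∂π/∂e_G = 113 − 2e_S − 8e_G = 0, so e_G = 14.125 − 0.25e_S.
Likewise for SteelPAC: e_S = 34 − (2/3)e_G.
Solving the two reaction functions simultaneously: (1 − (−0.25)(−2/3))e_G = 14.125 − 0.25·34, so (5/6)e_G = 5.625 and e_G = 6.75.
Then e_S = 34 − (2/3)·6.75 = 29.5.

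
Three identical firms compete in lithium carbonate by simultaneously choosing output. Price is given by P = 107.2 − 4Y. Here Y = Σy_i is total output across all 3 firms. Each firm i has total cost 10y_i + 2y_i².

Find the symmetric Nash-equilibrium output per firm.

4.86

A representative firm's profit is π_i = y_i(107.2 − 4Y) − 10y_i − 2y_i², with Y = y_i + Σ_{j≠i} y_j.
First-order condition: 97.2 − 12y_i − 4Σ_{j≠i} y_j = 0.
In a symmetric equilibrium every firm chooses the same y, so Σ_{j≠i} y_j = 2y. The condition becomes 97.2 − 20y = 0, giving y = 97.2/20 = 4.86.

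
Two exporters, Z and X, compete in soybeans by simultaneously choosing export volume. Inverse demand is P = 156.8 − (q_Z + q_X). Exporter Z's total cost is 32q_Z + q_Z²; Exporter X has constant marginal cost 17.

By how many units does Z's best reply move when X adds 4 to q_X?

-1

Exporter Z's profit: π = q_Z(156.8 − (q_Z + q_X)) − 32q_Z − q_Z².
∂π/∂q_Z = 124.8 − 4q_Z − q_X = 0, so q_Z = 31.2 − 0.25q_X.
The reaction-function slope is −0.25, so a 4-unit rise in q_X moves q_Z by −0.25 × 4 = −1. Z's best response falls — the actions are strategic substitutes.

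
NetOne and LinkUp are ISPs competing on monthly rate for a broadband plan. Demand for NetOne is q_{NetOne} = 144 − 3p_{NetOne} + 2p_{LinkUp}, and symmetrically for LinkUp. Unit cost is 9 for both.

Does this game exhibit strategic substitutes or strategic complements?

NetOne's profit: π = (p_{NetOne} − 9)(144 − 3p_{NetOne} + 2p_{LinkUp}).
∂π/∂p_{NetOne} = 171 − 6p_{NetOne} + 2p_{LinkUp} = 0 ⇒ p_{NetOne} = 28.5 + (1/3)p_{LinkUp}.
The best-response slope dp_{NetOne}/dp_{LinkUp} = 1/3 > 0: the reaction function is upward-sloping, so the choices are strategic complements.

strategic complements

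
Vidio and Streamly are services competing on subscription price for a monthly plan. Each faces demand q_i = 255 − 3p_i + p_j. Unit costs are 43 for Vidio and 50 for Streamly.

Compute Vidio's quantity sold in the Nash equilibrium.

103.2

Vidio's profit: π = (p_{Vidio} − 43)(255 − 3p_{Vidio} + p_{Streamly}).
∂π/∂p_{Vidio} = 384 − 6p_{Vidio} + p_{Streamly} = 0 ⇒ p_{Vidio} = 64 + (1/6)p_{Streamly}.
Similarly p_{Streamly} = 67.5 + (1/6)p_{Vidio}.
Solving the two reaction functions simultaneously: (1 − (1/6)(1/6))p_{Vidio} = 64 + (1/6)·67.5, so (35/36)p_{Vidio} = 75.25 and p_{Vidio} = 77.4.
Then p_{Streamly} = 67.5 + (1/6)·77.4 = 80.4.
q_{Vidio} = 255 − 3·77.4 + 80.4 = 103.2.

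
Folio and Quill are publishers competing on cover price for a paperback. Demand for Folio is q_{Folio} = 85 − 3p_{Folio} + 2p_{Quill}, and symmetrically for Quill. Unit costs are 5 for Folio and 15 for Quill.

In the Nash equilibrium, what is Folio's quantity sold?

65.625

Folio's profit: π = (p_{Folio} − 5)(85 − 3p_{Folio} + 2p_{Quill}).
∂π/∂p_{Folio} = 100 − 6p_{Folio} + 2p_{Quill} = 0 ⇒ p_{Folio} = 50/3 + (1/3)p_{Quill}.
Similarly p_{Quill} = 65/3 + (1/3)p_{Folio}.
Solving the two reaction functions simultaneously: (1 − (1/3)(1/3))p_{Folio} = 50/3 + (1/3)·(65/3), so (8/9)p_{Folio} = 215/9 and p_{Folio} = 26.875.
Then p_{Quill} = 65/3 + (1/3)·26.875 = 30.625.
q_{Folio} = 85 − 3·26.875 + 2·30.625 = 65.625.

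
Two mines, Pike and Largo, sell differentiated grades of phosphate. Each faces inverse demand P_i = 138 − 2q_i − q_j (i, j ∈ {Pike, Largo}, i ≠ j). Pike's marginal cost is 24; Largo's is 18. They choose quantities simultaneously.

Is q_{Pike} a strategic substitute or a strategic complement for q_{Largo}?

Mine Pike's profit: π = q_{Pike}(138 − 2q_{Pike} − q_{Largo}) − 24q_{Pike}.
∂π/∂q_{Pike} = 114 − 4q_{Pike} − q_{Largo} = 0 ⇒ q_{Pike} = 28.5 − 0.25q_{Largo}.
The best-response slope dq_{Pike}/dq_{Largo} = −0.25 < 0: the reaction function is downward-sloping, so the choices are strategic substitutes.

strategic substitutes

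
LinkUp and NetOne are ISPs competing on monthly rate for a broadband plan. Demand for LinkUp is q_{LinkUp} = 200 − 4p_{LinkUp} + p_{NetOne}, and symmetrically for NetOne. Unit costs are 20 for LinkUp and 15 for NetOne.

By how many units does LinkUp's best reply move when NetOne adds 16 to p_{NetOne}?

LinkUp's profit: π = (p_{LinkUp} − 20)(200 − 4p_{LinkUp} + p_{NetOne}).
∂π/∂p_{LinkUp} = 280 − 8p_{LinkUp} + p_{NetOne} = 0 ⇒ p_{LinkUp} = 35 + 0.125p_{NetOne}.
The reaction-function slope is 0.125, so a 16-unit rise in p_{NetOne} moves p_{LinkUp} by 0.125 × 16 = 2. LinkUp's best response rises — the actions are strategic complements.

2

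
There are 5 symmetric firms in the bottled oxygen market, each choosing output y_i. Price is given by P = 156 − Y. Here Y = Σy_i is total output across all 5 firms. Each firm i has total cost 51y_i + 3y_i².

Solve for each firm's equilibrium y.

8.75

A representative firm's profit is π_i = y_i(156 − Y) − 51y_i − 3y_i², with Y = y_i + Σ_{j≠i} y_j.
First-order condition: 105 − 8y_i − Σ_{j≠i} y_j = 0.
With identical firms, set every y_j = y: then 105 − 8y − 4y = 0, i.e. y = 105/12 = 8.75.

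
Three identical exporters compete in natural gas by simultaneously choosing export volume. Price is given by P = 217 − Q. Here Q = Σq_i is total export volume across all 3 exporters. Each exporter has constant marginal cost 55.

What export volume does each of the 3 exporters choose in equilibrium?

A representative exporter's profit is π_i = q_i(217 − Q) − 55q_i, with Q = q_i + Σ_{j≠i} q_j.
First-order condition: 162 − 2q_i − Σ_{j≠i} q_j = 0.
With identical exporters, set every q_j = q: then 162 − 2q − 2q = 0, i.e. q = 162/4 = 40.5.

40.5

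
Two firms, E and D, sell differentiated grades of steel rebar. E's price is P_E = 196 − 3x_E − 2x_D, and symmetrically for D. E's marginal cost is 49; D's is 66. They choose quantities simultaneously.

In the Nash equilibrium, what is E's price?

107.3125

Firm E's profit: π = x_E(196 − 3x_E − 2x_D) − 49x_E.
∂π/∂x_E = 147 − 6x_E − 2x_D = 0 ⇒ x_E = 24.5 − (1/3)x_D.
Similarly x_D = 65/3 − (1/3)x_E.
Plugging x_D into E's best response: x_E = 24.5 − (1/3)(65/3 − (1/3)x_E) ⇒ (8/9)x_E = 311/18, so x_E = 19.4375.
Then x_D = 65/3 − (1/3)·19.4375 = 15.1875.
P_E = 196 − 3·19.4375 − 2·15.1875 = 107.3125.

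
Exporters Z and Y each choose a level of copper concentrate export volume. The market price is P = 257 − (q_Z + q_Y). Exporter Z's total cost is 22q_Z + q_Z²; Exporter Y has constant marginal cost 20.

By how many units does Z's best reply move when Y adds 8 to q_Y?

Exporter Z's profit: π = q_Z(257 − (q_Z + q_Y)) − 22q_Z − q_Z².
∂π/∂q_Z = 235 − 4q_Z − q_Y = 0, so q_Z = 58.75 − 0.25q_Y.
The reaction-function slope is −0.25, so an 8-unit rise in q_Y moves q_Z by −0.25 × 8 = −2. Z's best response falls — the actions are strategic substitutes.

-2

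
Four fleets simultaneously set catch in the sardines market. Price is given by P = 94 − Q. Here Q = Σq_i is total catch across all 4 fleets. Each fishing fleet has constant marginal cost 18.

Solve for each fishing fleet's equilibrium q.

15.2

A representative fishing fleet's profit is π_i = q_i(94 − Q) − 18q_i, with Q = q_i + Σ_{j≠i} q_j.
First-order condition: 76 − 2q_i − Σ_{j≠i} q_j = 0.
With identical fishing fleets, set every q_j = q: then 76 − 2q − 3q = 0, i.e. q = 76/5 = 15.2.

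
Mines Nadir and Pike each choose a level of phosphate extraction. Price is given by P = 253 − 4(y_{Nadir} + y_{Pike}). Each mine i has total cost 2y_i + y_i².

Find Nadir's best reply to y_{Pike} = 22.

16.3

Mine Nadir's profit: π = y_{Nadir}(253 − 4(y_{Nadir} + y_{Pike})) − 2y_{Nadir} − y_{Nadir}².
∂π/∂y_{Nadir} = 251 − 10y_{Nadir} − 4y_{Pike} = 0, so y_{Nadir} = 25.1 − 0.4y_{Pike}.
At y_{Pike} = 22: y_{Nadir} = 25.1 − 0.4·22 = 16.3.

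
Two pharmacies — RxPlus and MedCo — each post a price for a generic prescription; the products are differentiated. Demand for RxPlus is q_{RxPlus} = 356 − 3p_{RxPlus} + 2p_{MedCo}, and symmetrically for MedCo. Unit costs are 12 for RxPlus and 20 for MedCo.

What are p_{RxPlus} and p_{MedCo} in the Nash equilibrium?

RxPlus's profit: π = (p_{RxPlus} − 12)(356 − 3p_{RxPlus} + 2p_{MedCo}).
∂π/∂p_{RxPlus} = 392 − 6p_{RxPlus} + 2p_{MedCo} = 0 ⇒ p_{RxPlus} = 196/3 + (1/3)p_{MedCo}.
Similarly p_{MedCo} = 208/3 + (1/3)p_{RxPlus}.
Solving the two reaction functions simultaneously: (1 − (1/3)(1/3))p_{RxPlus} = 196/3 + (1/3)·(208/3), so (8/9)p_{RxPlus} = 796/9 and p_{RxPlus} = 99.5.
Then p_{MedCo} = 208/3 + (1/3)·99.5 = 102.5.

99.5, 102.5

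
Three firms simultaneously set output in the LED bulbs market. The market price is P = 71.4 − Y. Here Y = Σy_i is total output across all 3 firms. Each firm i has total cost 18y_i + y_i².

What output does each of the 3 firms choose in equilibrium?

A representative firm's profit is π_i = y_i(71.4 − Y) − 18y_i − y_i², with Y = y_i + Σ_{j≠i} y_j.
First-order condition: 53.4 − 4y_i − Σ_{j≠i} y_j = 0.
In a symmetric equilibrium every firm chooses the same y, so Σ_{j≠i} y_j = 2y. The condition becomes 53.4 − 6y = 0, giving y = 53.4/6 = 8.9.

8.9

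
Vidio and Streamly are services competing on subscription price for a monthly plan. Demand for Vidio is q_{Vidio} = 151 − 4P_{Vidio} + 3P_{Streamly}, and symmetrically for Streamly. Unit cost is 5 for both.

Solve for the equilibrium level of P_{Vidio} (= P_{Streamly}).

34.2

Vidio's profit: π = (P_{Vidio} − 5)(151 − 4P_{Vidio} + 3P_{Streamly}).
∂π/∂P_{Vidio} = 171 − 8P_{Vidio} + 3P_{Streamly} = 0 ⇒ P_{Vidio} = 21.375 + 0.375P_{Streamly}.
Setting P_{Vidio} = P_{Streamly} in the reaction function: P_{Vidio} = 21.375 + 0.375P_{Vidio}, so P_{Vidio} = 21.375 / 0.625 = 34.2.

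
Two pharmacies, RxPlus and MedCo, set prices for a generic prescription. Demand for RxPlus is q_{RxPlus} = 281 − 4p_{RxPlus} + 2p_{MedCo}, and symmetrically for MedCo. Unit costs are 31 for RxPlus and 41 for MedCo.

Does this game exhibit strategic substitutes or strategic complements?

strategic complements

RxPlus's profit: π = (p_{RxPlus} − 31)(281 − 4p_{RxPlus} + 2p_{MedCo}).
∂π/∂p_{RxPlus} = 405 − 8p_{RxPlus} + 2p_{MedCo} = 0 ⇒ p_{RxPlus} = 50.625 + 0.25p_{MedCo}.
The best-response slope dp_{RxPlus}/dp_{MedCo} = 0.25 > 0: the reaction function is upward-sloping, so the choices are strategic complements.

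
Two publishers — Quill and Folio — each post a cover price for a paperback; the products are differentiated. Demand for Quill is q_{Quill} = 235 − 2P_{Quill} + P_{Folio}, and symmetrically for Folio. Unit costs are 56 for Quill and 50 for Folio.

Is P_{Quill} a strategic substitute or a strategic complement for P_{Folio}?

Quill's profit: π = (P_{Quill} − 56)(235 − 2P_{Quill} + P_{Folio}).
∂π/∂P_{Quill} = 347 − 4P_{Quill} + P_{Folio} = 0 ⇒ P_{Quill} = 86.75 + 0.25P_{Folio}.
The best-response slope dP_{Quill}/dP_{Folio} = 0.25 > 0: the reaction function is upward-sloping, so the choices are strategic complements.

strategic complements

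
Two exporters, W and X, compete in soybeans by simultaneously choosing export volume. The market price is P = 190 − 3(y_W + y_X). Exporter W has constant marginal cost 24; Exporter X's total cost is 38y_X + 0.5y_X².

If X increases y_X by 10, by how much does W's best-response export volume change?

-5

Exporter W's profit: π = y_W(190 − 3(y_W + y_X)) − 24y_W.
∂π/∂y_W = 166 − 6y_W − 3y_X = 0, so y_W = 83/3 − 0.5y_X.
The reaction-function slope is −0.5, so a 10-unit rise in y_X moves y_W by −0.5 × 10 = −5. W's best response falls — the actions are strategic substitutes.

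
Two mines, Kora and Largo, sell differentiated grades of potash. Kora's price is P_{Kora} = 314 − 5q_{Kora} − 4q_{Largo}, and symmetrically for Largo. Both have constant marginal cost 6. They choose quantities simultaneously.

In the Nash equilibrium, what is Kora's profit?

2420

Mine Kora's profit: π = q_{Kora}(314 − 5q_{Kora} − 4q_{Largo}) − 6q_{Kora}.
∂π/∂q_{Kora} = 308 − 10q_{Kora} − 4q_{Largo} = 0 ⇒ q_{Kora} = 30.8 − 0.4q_{Largo}.
By symmetry q_{Largo} = q_{Kora}; substituting into the reaction function, 1.4q_{Kora} = 30.8 and q_{Kora} = 22.
P_{Kora} = 314 − 5·22 − 4·22 = 116.
Profit = (116 − 6)·22 = 2420.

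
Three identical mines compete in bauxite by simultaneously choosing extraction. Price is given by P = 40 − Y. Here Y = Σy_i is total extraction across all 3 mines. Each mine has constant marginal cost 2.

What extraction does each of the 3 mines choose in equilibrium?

A representative mine's profit is π_i = y_i(40 − Y) − 2y_i, with Y = y_i + Σ_{j≠i} y_j.
First-order condition: 38 − 2y_i − Σ_{j≠i} y_j = 0.
With identical mines, set every y_j = y: then 38 − 2y − 2y = 0, i.e. y = 38/4 = 9.5.

9.5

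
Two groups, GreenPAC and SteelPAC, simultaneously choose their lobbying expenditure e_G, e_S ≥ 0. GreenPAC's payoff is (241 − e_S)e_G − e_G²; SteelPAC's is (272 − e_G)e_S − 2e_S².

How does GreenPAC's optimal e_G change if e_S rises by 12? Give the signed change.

-6

Expanding GreenPAC's payoff: 241e_G − e_Se_G − e_G².
∂π/∂e_G = 241 − e_S − 2e_G = 0, so e_G = 120.5 − 0.5e_S.
The reaction-function slope is −0.5, so a 12-unit rise in e_S moves e_G by −0.5 × 12 = −6. GreenPAC's best response falls — the actions are strategic substitutes.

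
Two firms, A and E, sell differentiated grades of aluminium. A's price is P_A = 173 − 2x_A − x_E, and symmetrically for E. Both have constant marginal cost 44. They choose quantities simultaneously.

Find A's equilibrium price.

95.6

Firm A's profit: π = x_A(173 − 2x_A − x_E) − 44x_A.
∂π/∂x_A = 129 − 4x_A − x_E = 0 ⇒ x_A = 32.25 − 0.25x_E.
Setting x_A = x_E in the reaction function: x_A = 32.25 − 0.25x_A, so x_A = 32.25 / 1.25 = 25.8.
P_A = 173 − 2·25.8 − 25.8 = 95.6.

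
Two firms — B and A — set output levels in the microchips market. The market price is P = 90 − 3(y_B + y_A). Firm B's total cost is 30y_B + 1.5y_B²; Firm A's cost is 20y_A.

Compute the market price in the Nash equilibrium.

Firm B's profit: π = y_B(90 − 3(y_B + y_A)) − 30y_B − 1.5y_B².
∂π/∂y_B = 60 − 9y_B − 3y_A = 0, so y_B = 20/3 − (1/3)y_A.
For A: ∂π/∂y_A = 70 − 6y_A − 3y_B = 0 ⇒ y_A = 35/3 − 0.5y_B.
Substituting the second reaction function into the first: y_B = 20/3 − (1/3)(35/3 − 0.5y_B), which gives (5/6)y_B = 25/9 ⇒ y_B = 10/3.
Then y_A = 35/3 − 0.5·(10/3) = 10.
Equilibrium price: P = 90 − 3·(40/3) = 50.

50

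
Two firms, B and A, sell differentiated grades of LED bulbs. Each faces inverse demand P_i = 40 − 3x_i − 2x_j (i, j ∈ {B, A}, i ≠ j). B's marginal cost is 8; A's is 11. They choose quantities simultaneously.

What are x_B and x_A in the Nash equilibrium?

4.1875, 3.4375

Firm B's profit: π = x_B(40 − 3x_B − 2x_A) − 8x_B.
∂π/∂x_B = 32 − 6x_B − 2x_A = 0 ⇒ x_B = 16/3 − (1/3)x_A.
Similarly x_A = 29/6 − (1/3)x_B.
Solving the two reaction functions simultaneously: (1 − (−1/3)(−1/3))x_B = 16/3 − (1/3)·(29/6), so (8/9)x_B = 67/18 and x_B = 4.1875.
Then x_A = 29/6 − (1/3)·4.1875 = 3.4375.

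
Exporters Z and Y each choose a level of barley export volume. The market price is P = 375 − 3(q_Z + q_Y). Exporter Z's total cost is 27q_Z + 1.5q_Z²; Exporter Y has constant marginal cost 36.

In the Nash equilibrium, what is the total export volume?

68.4

Exporter Z's profit: π = q_Z(375 − 3(q_Z + q_Y)) − 27q_Z − 1.5q_Z².
∂π/∂q_Z = 348 − 9q_Z − 3q_Y = 0, so q_Z = 116/3 − (1/3)q_Y.
For Y: ∂π/∂q_Y = 339 − 6q_Y − 3q_Z = 0 ⇒ q_Y = 56.5 − 0.5q_Z.
Plugging q_Y into Z's best response: q_Z = 116/3 − (1/3)(56.5 − 0.5q_Z) ⇒ (5/6)q_Z = 119/6, so q_Z = 23.8.
Then q_Y = 56.5 − 0.5·23.8 = 44.6.
Total export volume: 23.8 + 44.6 = 68.4.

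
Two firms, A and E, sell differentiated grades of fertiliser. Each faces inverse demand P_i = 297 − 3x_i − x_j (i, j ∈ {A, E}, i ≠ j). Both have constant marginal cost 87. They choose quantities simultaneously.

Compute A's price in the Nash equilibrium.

177

Firm A's profit: π = x_A(297 − 3x_A − x_E) − 87x_A.
∂π/∂x_A = 210 − 6x_A − x_E = 0 ⇒ x_A = 35 − (1/6)x_E.
By symmetry x_E = x_A; substituting into the reaction function, (7/6)x_A = 35 and x_A = 30.
P_A = 297 − 3·30 − 30 = 177.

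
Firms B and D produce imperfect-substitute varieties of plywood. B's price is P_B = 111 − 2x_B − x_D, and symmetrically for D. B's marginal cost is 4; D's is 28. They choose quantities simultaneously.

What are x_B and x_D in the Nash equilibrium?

Firm B's profit: π = x_B(111 − 2x_B − x_D) − 4x_B.
∂π/∂x_B = 107 − 4x_B − x_D = 0 ⇒ x_B = 26.75 − 0.25x_D.
Similarly x_D = 20.75 − 0.25x_B.
Plugging x_D into B's best response: x_B = 26.75 − 0.25(20.75 − 0.25x_B) ⇒ 0.9375x_B = 21.5625, so x_B = 23.
Then x_D = 20.75 − 0.25·23 = 15.

23, 15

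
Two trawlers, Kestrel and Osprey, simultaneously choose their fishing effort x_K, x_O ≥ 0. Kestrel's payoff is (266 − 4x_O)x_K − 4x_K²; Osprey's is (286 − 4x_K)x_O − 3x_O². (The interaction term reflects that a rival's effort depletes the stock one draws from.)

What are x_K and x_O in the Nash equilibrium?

Expanding Kestrel's payoff: 266x_K − 4x_Ox_K − 4x_K².
∂π/∂x_K = 266 − 4x_O − 8x_K = 0, so x_K = 33.25 − 0.5x_O.
Likewise for Osprey: x_O = 143/3 − (2/3)x_K.
Solving the two reaction functions simultaneously: (1 − (−0.5)(−2/3))x_K = 33.25 − 0.5·(143/3), so (2/3)x_K = 113/12 and x_K = 14.125.
Then x_O = 143/3 − (2/3)·14.125 = 38.25.

14.125, 38.25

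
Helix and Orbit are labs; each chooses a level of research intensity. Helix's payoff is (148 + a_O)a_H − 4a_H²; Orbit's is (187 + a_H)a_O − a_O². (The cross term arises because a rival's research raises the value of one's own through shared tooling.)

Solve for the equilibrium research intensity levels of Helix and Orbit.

32.2, 109.6

Expanding Helix's payoff: 148a_H + a_Oa_H − 4a_H².
∂π/∂a_H = 148 + a_O − 8a_H = 0, so a_H = 18.5 + 0.125a_O.
Likewise for Orbit: a_O = 93.5 + 0.5a_H.
Solving the two reaction functions simultaneously: (1 − (0.125)(0.5))a_H = 18.5 + 0.125·93.5, so 0.9375a_H = 30.1875 and a_H = 32.2.
Then a_O = 93.5 + 0.5·32.2 = 109.6.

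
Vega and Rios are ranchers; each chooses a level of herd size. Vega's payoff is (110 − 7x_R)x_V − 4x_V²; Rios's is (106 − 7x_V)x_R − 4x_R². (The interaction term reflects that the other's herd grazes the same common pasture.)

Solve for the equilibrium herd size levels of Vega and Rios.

Expanding Vega's payoff: 110x_V − 7x_Rx_V − 4x_V².
∂π/∂x_V = 110 − 7x_R − 8x_V = 0, so x_V = 13.75 − 0.875x_R.
Likewise for Rios: x_R = 13.25 − 0.875x_V.
Solving the two reaction functions simultaneously: (1 − (−0.875)(−0.875))x_V = 13.75 − 0.875·13.25, so (15/64)x_V = 69/32 and x_V = 9.2.
Then x_R = 13.25 − 0.875·9.2 = 5.2.

9.2, 5.2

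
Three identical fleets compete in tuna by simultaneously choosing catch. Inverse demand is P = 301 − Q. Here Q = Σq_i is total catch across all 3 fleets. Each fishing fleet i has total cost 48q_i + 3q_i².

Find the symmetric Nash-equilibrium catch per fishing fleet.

A representative fishing fleet's profit is π_i = q_i(301 − Q) − 48q_i − 3q_i², with Q = q_i + Σ_{j≠i} q_j.
First-order condition: 253 − 8q_i − Σ_{j≠i} q_j = 0.
In a symmetric equilibrium every fishing fleet chooses the same q, so Σ_{j≠i} q_j = 2q. The condition becomes 253 − 10q = 0, giving q = 253/10 = 25.3.

25.3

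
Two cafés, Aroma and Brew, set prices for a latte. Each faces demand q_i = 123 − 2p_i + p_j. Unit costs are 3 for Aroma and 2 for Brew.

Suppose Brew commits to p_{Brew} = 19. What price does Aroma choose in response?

Aroma's profit: π = (p_{Aroma} − 3)(123 − 2p_{Aroma} + p_{Brew}).
∂π/∂p_{Aroma} = 129 − 4p_{Aroma} + p_{Brew} = 0 ⇒ p_{Aroma} = 32.25 + 0.25p_{Brew}.
At p_{Brew} = 19: p_{Aroma} = 32.25 + 0.25·19 = 37.

37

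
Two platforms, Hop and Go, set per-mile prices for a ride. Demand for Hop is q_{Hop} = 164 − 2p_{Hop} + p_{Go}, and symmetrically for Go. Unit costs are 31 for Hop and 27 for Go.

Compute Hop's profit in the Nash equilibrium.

Hop's profit: π = (p_{Hop} − 31)(164 − 2p_{Hop} + p_{Go}).
∂π/∂p_{Hop} = 226 − 4p_{Hop} + p_{Go} = 0 ⇒ p_{Hop} = 56.5 + 0.25p_{Go}.
Similarly p_{Go} = 54.5 + 0.25p_{Hop}.
Solving the two reaction functions simultaneously: (1 − (0.25)(0.25))p_{Hop} = 56.5 + 0.25·54.5, so 0.9375p_{Hop} = 70.125 and p_{Hop} = 74.8.
Then p_{Go} = 54.5 + 0.25·74.8 = 73.2.
q_{Hop} = 164 − 2·74.8 + 73.2 = 87.6.
Profit = (74.8 − 31)·87.6 = 3836.88.

3836.88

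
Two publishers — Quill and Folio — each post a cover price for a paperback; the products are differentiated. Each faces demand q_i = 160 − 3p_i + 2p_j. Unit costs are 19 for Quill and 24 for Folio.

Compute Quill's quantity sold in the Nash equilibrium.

Quill's profit: π = (p_{Quill} − 19)(160 − 3p_{Quill} + 2p_{Folio}).
∂π/∂p_{Quill} = 217 − 6p_{Quill} + 2p_{Folio} = 0 ⇒ p_{Quill} = 217/6 + (1/3)p_{Folio}.
Similarly p_{Folio} = 116/3 + (1/3)p_{Quill}.
Solving the two reaction functions simultaneously: (1 − (1/3)(1/3))p_{Quill} = 217/6 + (1/3)·(116/3), so (8/9)p_{Quill} = 883/18 and p_{Quill} = 55.1875.
Then p_{Folio} = 116/3 + (1/3)·55.1875 = 57.0625.
q_{Quill} = 160 − 3·55.1875 + 2·57.0625 = 108.5625.

108.5625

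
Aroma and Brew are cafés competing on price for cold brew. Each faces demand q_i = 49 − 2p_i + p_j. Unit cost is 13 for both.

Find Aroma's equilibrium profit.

288

Aroma's profit: π = (p_{Aroma} − 13)(49 − 2p_{Aroma} + p_{Brew}).
∂π/∂p_{Aroma} = 75 − 4p_{Aroma} + p_{Brew} = 0 ⇒ p_{Aroma} = 18.75 + 0.25p_{Brew}.
By symmetry p_{Brew} = p_{Aroma}; substituting into the reaction function, 0.75p_{Aroma} = 18.75 and p_{Aroma} = 25.
q_{Aroma} = 49 − 2·25 + 25 = 24.
Profit = (25 − 13)·24 = 288.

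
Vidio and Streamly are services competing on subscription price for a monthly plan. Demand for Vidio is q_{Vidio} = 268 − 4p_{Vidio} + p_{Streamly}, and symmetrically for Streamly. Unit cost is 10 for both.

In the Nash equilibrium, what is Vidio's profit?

4624

Vidio's profit: π = (p_{Vidio} − 10)(268 − 4p_{Vidio} + p_{Streamly}).
∂π/∂p_{Vidio} = 308 − 8p_{Vidio} + p_{Streamly} = 0 ⇒ p_{Vidio} = 38.5 + 0.125p_{Streamly}.
By symmetry p_{Streamly} = p_{Vidio}; substituting into the reaction function, 0.875p_{Vidio} = 38.5 and p_{Vidio} = 44.
q_{Vidio} = 268 − 4·44 + 44 = 136.
Profit = (44 − 10)·136 = 4624.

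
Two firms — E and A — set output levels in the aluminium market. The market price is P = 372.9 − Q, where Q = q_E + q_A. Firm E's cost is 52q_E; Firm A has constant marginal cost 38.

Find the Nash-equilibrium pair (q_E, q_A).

102.3, 116.3

Firm E's profit: π = q_E(372.9 − (q_E + q_A)) − 52q_E.
∂π/∂q_E = 320.9 − 2q_E − q_A = 0, so q_E = 160.45 − 0.5q_A.
By the same steps for A: q_A = 167.45 − 0.5q_E.
Solving the two reaction functions simultaneously: (1 − (−0.5)(−0.5))q_E = 160.45 − 0.5·167.45, so 0.75q_E = 76.725 and q_E = 102.3.
Then q_A = 167.45 − 0.5·102.3 = 116.3.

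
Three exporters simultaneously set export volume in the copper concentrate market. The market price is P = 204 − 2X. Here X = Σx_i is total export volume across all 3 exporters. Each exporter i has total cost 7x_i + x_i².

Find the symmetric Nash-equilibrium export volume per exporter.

19.7

A representative exporter's profit is π_i = x_i(204 − 2X) − 7x_i − x_i², with X = x_i + Σ_{j≠i} x_j.
First-order condition: 197 − 6x_i − 2Σ_{j≠i} x_j = 0.
With identical exporters, set every x_j = x: then 197 − 6x − 4x = 0, i.e. x = 197/10 = 19.7.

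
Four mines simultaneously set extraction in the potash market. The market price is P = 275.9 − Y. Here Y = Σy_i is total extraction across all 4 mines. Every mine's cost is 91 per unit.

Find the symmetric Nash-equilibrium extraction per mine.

A representative mine's profit is π_i = y_i(275.9 − Y) − 91y_i, with Y = y_i + Σ_{j≠i} y_j.
First-order condition: 184.9 − 2y_i − Σ_{j≠i} y_j = 0.
In a symmetric equilibrium every mine chooses the same y, so Σ_{j≠i} y_j = 3y. The condition becomes 184.9 − 5y = 0, giving y = 184.9/5 = 36.98.

36.98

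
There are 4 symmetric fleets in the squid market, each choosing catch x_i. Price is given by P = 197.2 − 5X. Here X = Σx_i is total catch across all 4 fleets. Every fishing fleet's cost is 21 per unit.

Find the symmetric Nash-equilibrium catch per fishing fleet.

7.048

A representative fishing fleet's profit is π_i = x_i(197.2 − 5X) − 21x_i, with X = x_i + Σ_{j≠i} x_j.
First-order condition: 176.2 − 10x_i − 5Σ_{j≠i} x_j = 0.
In a symmetric equilibrium every fishing fleet chooses the same x, so Σ_{j≠i} x_j = 3x. The condition becomes 176.2 − 25x = 0, giving x = 176.2/25 = 7.048.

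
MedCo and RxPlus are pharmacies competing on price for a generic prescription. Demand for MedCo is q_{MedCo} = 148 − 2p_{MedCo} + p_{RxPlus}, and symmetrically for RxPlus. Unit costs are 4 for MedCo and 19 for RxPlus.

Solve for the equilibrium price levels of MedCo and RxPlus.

MedCo's profit: π = (p_{MedCo} − 4)(148 − 2p_{MedCo} + p_{RxPlus}).
∂π/∂p_{MedCo} = 156 − 4p_{MedCo} + p_{RxPlus} = 0 ⇒ p_{MedCo} = 39 + 0.25p_{RxPlus}.
Similarly p_{RxPlus} = 46.5 + 0.25p_{MedCo}.
Solving the two reaction functions simultaneously: (1 − (0.25)(0.25))p_{MedCo} = 39 + 0.25·46.5, so 0.9375p_{MedCo} = 50.625 and p_{MedCo} = 54.
Then p_{RxPlus} = 46.5 + 0.25·54 = 60.

54, 60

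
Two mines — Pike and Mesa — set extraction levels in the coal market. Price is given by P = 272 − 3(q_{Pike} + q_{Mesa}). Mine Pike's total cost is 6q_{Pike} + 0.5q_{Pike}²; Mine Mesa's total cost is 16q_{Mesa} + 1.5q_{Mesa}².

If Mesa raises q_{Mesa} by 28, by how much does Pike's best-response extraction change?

Mine Pike's profit: π = q_{Pike}(272 − 3(q_{Pike} + q_{Mesa})) − 6q_{Pike} − 0.5q_{Pike}².
∂π/∂q_{Pike} = 266 − 7q_{Pike} − 3q_{Mesa} = 0, so q_{Pike} = 38 − (3/7)q_{Mesa}.
The reaction-function slope is −3/7, so a 28-unit rise in q_{Mesa} moves q_{Pike} by −3/7 × 28 = −12. Pike's best response falls — the actions are strategic substitutes.

-12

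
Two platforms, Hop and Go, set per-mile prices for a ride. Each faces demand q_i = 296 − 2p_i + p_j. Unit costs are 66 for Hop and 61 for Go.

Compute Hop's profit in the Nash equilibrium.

11552

Hop's profit: π = (p_{Hop} − 66)(296 − 2p_{Hop} + p_{Go}).
∂π/∂p_{Hop} = 428 − 4p_{Hop} + p_{Go} = 0 ⇒ p_{Hop} = 107 + 0.25p_{Go}.
Similarly p_{Go} = 104.5 + 0.25p_{Hop}.
Solving the two reaction functions simultaneously: (1 − (0.25)(0.25))p_{Hop} = 107 + 0.25·104.5, so 0.9375p_{Hop} = 133.125 and p_{Hop} = 142.
Then p_{Go} = 104.5 + 0.25·142 = 140.
q_{Hop} = 296 − 2·142 + 140 = 152.
Profit = (142 − 66)·152 = 11552.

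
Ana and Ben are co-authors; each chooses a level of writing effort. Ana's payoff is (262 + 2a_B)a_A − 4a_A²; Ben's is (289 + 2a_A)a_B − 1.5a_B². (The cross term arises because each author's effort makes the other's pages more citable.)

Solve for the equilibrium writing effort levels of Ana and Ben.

68.2, 141.8

Expanding Ana's payoff: 262a_A + 2a_Ba_A − 4a_A².
∂π/∂a_A = 262 + 2a_B − 8a_A = 0, so a_A = 32.75 + 0.25a_B.
Likewise for Ben: a_B = 289/3 + (2/3)a_A.
Plugging a_B into Ana's best response: a_A = 32.75 + 0.25(289/3 + (2/3)a_A) ⇒ (5/6)a_A = 341/6, so a_A = 68.2.
Then a_B = 289/3 + (2/3)·68.2 = 141.8.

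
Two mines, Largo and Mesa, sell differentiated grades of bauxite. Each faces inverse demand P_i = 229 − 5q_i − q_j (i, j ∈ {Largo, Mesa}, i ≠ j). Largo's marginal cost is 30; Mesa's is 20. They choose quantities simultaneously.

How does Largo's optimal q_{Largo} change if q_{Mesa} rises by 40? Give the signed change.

Mine Largo's profit: π = q_{Largo}(229 − 5q_{Largo} − q_{Mesa}) − 30q_{Largo}.
∂π/∂q_{Largo} = 199 − 10q_{Largo} − q_{Mesa} = 0 ⇒ q_{Largo} = 19.9 − 0.1q_{Mesa}.
The reaction-function slope is −0.1, so a 40-unit rise in q_{Mesa} moves q_{Largo} by −0.1 × 40 = −4. Largo's best response falls — the actions are strategic substitutes.

-4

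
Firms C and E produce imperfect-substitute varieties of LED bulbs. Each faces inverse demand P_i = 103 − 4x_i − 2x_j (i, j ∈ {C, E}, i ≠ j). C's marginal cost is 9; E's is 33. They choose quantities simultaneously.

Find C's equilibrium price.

Firm C's profit: π = x_C(103 − 4x_C − 2x_E) − 9x_C.
∂π/∂x_C = 94 − 8x_C − 2x_E = 0 ⇒ x_C = 11.75 − 0.25x_E.
Similarly x_E = 8.75 − 0.25x_C.
Solving the two reaction functions simultaneously: (1 − (−0.25)(−0.25))x_C = 11.75 − 0.25·8.75, so 0.9375x_C = 9.5625 and x_C = 10.2.
Then x_E = 8.75 − 0.25·10.2 = 6.2.
P_C = 103 − 4·10.2 − 2·6.2 = 49.8.

49.8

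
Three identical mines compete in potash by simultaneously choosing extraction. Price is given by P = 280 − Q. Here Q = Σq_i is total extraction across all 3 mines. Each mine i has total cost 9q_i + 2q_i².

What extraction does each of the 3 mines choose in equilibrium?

33.875

A representative mine's profit is π_i = q_i(280 − Q) − 9q_i − 2q_i², with Q = q_i + Σ_{j≠i} q_j.
First-order condition: 271 − 6q_i − Σ_{j≠i} q_j = 0.
With identical mines, set every q_j = q: then 271 − 6q − 2q = 0, i.e. q = 271/8 = 33.875.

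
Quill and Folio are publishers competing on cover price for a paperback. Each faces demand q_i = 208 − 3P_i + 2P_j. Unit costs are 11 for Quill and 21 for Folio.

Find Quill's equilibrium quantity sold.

Quill's profit: π = (P_{Quill} − 11)(208 − 3P_{Quill} + 2P_{Folio}).
∂π/∂P_{Quill} = 241 − 6P_{Quill} + 2P_{Folio} = 0 ⇒ P_{Quill} = 241/6 + (1/3)P_{Folio}.
Similarly P_{Folio} = 271/6 + (1/3)P_{Quill}.
Substituting the second reaction function into the first: P_{Quill} = 241/6 + (1/3)(271/6 + (1/3)P_{Quill}), which gives (8/9)P_{Quill} = 497/9 ⇒ P_{Quill} = 62.125.
Then P_{Folio} = 271/6 + (1/3)·62.125 = 65.875.
q_{Quill} = 208 − 3·62.125 + 2·65.875 = 153.375.

153.375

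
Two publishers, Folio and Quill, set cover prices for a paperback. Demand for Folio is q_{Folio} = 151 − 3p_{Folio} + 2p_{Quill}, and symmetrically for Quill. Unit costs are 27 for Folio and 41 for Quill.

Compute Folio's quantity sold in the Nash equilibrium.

100.875

Folio's profit: π = (p_{Folio} − 27)(151 − 3p_{Folio} + 2p_{Quill}).
∂π/∂p_{Folio} = 232 − 6p_{Folio} + 2p_{Quill} = 0 ⇒ p_{Folio} = 116/3 + (1/3)p_{Quill}.
Similarly p_{Quill} = 137/3 + (1/3)p_{Folio}.
Solving the two reaction functions simultaneously: (1 − (1/3)(1/3))p_{Folio} = 116/3 + (1/3)·(137/3), so (8/9)p_{Folio} = 485/9 and p_{Folio} = 60.625.
Then p_{Quill} = 137/3 + (1/3)·60.625 = 65.875.
q_{Folio} = 151 − 3·60.625 + 2·65.875 = 100.875.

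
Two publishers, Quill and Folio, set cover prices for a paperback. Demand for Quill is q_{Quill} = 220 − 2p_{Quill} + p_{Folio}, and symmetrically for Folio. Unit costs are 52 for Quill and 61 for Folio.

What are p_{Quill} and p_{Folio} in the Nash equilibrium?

109.2, 112.8

Quill's profit: π = (p_{Quill} − 52)(220 − 2p_{Quill} + p_{Folio}).
∂π/∂p_{Quill} = 324 − 4p_{Quill} + p_{Folio} = 0 ⇒ p_{Quill} = 81 + 0.25p_{Folio}.
Similarly p_{Folio} = 85.5 + 0.25p_{Quill}.
Plugging p_{Folio} into Quill's best response: p_{Quill} = 81 + 0.25(85.5 + 0.25p_{Quill}) ⇒ 0.9375p_{Quill} = 102.375, so p_{Quill} = 109.2.
Then p_{Folio} = 85.5 + 0.25·109.2 = 112.8.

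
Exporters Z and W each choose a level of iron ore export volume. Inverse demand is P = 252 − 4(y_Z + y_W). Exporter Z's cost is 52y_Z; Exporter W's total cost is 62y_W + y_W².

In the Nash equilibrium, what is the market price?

129.5

Exporter Z's profit: π = y_Z(252 − 4(y_Z + y_W)) − 52y_Z.
∂π/∂y_Z = 200 − 8y_Z − 4y_W = 0, so y_Z = 25 − 0.5y_W.
For W: ∂π/∂y_W = 190 − 10y_W − 4y_Z = 0 ⇒ y_W = 19 − 0.4y_Z.
Plugging y_W into Z's best response: y_Z = 25 − 0.5(19 − 0.4y_Z) ⇒ 0.8y_Z = 15.5, so y_Z = 19.375.
Then y_W = 19 − 0.4·19.375 = 11.25.
Equilibrium price: P = 252 − 4·30.625 = 129.5.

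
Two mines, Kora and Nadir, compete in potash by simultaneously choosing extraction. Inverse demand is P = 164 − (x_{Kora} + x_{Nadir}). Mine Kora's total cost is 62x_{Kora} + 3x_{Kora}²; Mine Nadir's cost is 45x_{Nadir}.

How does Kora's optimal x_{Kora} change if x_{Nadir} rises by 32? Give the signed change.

Mine Kora's profit: π = x_{Kora}(164 − (x_{Kora} + x_{Nadir})) − 62x_{Kora} − 3x_{Kora}².
∂π/∂x_{Kora} = 102 − 8x_{Kora} − x_{Nadir} = 0, so x_{Kora} = 12.75 − 0.125x_{Nadir}.
The reaction-function slope is −0.125, so a 32-unit rise in x_{Nadir} moves x_{Kora} by −0.125 × 32 = −4. Kora's best response falls — the actions are strategic substitutes.

-4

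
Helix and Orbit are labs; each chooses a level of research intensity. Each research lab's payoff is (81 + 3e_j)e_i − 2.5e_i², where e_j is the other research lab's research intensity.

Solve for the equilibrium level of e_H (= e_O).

Helix's payoff is (81 + 3e_O)e_H − 2.5e_H².
∂π/∂e_H = 81 + 3e_O − 5e_H = 0, so e_H = 16.2 + 0.6e_O.
By symmetry e_O = e_H; substituting into the reaction function, 0.4e_H = 16.2 and e_H = 40.5.

40.5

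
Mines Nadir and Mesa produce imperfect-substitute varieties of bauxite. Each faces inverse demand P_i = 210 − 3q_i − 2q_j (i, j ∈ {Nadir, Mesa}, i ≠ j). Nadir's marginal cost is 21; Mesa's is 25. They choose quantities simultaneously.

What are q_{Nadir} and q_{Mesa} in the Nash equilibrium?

23.875, 22.875

Mine Nadir's profit: π = q_{Nadir}(210 − 3q_{Nadir} − 2q_{Mesa}) − 21q_{Nadir}.
∂π/∂q_{Nadir} = 189 − 6q_{Nadir} − 2q_{Mesa} = 0 ⇒ q_{Nadir} = 31.5 − (1/3)q_{Mesa}.
Similarly q_{Mesa} = 185/6 − (1/3)q_{Nadir}.
Substituting the second reaction function into the first: q_{Nadir} = 31.5 − (1/3)(185/6 − (1/3)q_{Nadir}), which gives (8/9)q_{Nadir} = 191/9 ⇒ q_{Nadir} = 23.875.
Then q_{Mesa} = 185/6 − (1/3)·23.875 = 22.875.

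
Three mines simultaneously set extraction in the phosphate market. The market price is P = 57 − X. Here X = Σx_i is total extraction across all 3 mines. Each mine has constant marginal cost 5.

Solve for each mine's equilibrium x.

A representative mine's profit is π_i = x_i(57 − X) − 5x_i, with X = x_i + Σ_{j≠i} x_j.
First-order condition: 52 − 2x_i − Σ_{j≠i} x_j = 0.
Imposing symmetry (x_j = x for all j) turns Σ_{j≠i} x_j into 2x, so 52 = 4x and x = 13.

13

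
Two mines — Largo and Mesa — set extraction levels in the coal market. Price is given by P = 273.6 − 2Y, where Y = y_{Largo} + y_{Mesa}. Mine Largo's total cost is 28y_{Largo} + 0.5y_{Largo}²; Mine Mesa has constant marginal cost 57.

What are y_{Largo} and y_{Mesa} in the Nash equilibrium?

34.325, 36.9875

Mine Largo's profit: π = y_{Largo}(273.6 − 2(y_{Largo} + y_{Mesa})) − 28y_{Largo} − 0.5y_{Largo}².
∂π/∂y_{Largo} = 245.6 − 5y_{Largo} − 2y_{Mesa} = 0, so y_{Largo} = 49.12 − 0.4y_{Mesa}.
For Mesa: ∂π/∂y_{Mesa} = 216.6 − 4y_{Mesa} − 2y_{Largo} = 0 ⇒ y_{Mesa} = 54.15 − 0.5y_{Largo}.
Plugging y_{Mesa} into Largo's best response: y_{Largo} = 49.12 − 0.4(54.15 − 0.5y_{Largo}) ⇒ 0.8y_{Largo} = 27.46, so y_{Largo} = 34.325.
Then y_{Mesa} = 54.15 − 0.5·34.325 = 36.9875.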